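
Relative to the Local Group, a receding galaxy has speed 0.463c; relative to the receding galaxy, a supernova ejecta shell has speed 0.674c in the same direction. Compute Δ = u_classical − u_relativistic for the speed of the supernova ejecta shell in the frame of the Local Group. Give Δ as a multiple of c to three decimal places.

Galilean: u_cl = 0.674 + 0.463 = 1.1370.
Relativistic: u_rel = (0.674 + 0.463) / (1 + 0.674·0.463) = 1.1370/1.3121 = 0.8666.
Δ = 1.1370 − 0.8666 = 0.2704.
(The classical prediction exceeds c; the relativistic result does not.)

Δ = 0.270c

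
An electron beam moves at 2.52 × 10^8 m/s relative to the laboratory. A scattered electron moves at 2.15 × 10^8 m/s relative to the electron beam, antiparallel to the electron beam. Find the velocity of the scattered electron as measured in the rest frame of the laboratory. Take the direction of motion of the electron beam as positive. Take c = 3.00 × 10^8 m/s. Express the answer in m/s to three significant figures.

In units of c (dividing by 3.00 × 10^8 m/s): v = 0.840, u' = -0.717.
u = (u' + v)/(1 + u'v/c²):
u = (-0.717 + 0.840) / (1 + (-0.717)·0.840) = 0.1233/0.3980 = 0.3099
(Galilean addition would give +0.123c.)
Converting back: u = 0.3099 × 3.00 × 10^8 m/s.

+9.30 × 10^7 m/s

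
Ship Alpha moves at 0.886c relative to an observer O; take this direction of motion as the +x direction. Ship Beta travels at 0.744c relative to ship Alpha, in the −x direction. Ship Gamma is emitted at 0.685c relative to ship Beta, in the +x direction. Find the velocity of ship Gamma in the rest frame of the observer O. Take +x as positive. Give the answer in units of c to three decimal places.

+0.857c

Apply u = (u' + v)/(1 + u'v/c²) successively, working outward toward the observer O.
Start: velocity of ship Alpha relative to the observer O = 0.8860c.
Compose with ship Beta (u' = -0.744 in ship Alpha frame): u_1 = (-0.744 + 0.886) / (1 + (-0.744)·0.886) = 0.1420/0.3408 = 0.4166.
Compose with ship Gamma (u' = 0.685 in ship Beta frame): u_2 = (0.685 + 0.417) / (1 + 0.685·0.417) = 1.1016/1.2854 = 0.8570.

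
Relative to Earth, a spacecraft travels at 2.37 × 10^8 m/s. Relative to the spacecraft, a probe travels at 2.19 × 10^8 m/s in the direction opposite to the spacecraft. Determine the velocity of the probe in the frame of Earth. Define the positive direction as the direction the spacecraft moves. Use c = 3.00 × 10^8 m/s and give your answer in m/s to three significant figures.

+4.25 × 10^7 m/s

In units of c (dividing by 3.00 × 10^8 m/s): v = 0.790, u' = -0.730.
u = (u' + v)/(1 + u'v/c²):
u = (-0.730 + 0.790) / (1 + (-0.730)·0.790) = 0.0600/0.4233 = 0.1417
Converting back: u = 0.1417 × 3.00 × 10^8 m/s.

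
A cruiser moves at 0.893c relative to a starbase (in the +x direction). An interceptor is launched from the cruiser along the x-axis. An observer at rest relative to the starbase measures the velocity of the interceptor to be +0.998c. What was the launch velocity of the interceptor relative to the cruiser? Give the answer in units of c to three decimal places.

+0.965c

Invert the composition law: u' = (u − v)/(1 − uv/c²).
u' = (0.998 − 0.893) / (1 − (0.998)(0.893)) = 0.1050/0.1088 = 0.9652.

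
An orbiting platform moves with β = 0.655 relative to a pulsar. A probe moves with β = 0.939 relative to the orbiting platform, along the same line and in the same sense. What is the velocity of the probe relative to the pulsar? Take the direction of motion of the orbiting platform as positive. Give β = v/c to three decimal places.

β = 0.987

With v = 0.655 and u' = 0.939 (in units of c),
u = (u' + v)/(1 + u'v/c²):
u = (0.939 + 0.655) / (1 + 0.939·0.655) = 1.5940/1.6150 = 0.9870
(Galilean addition would give +1.594c, exceeding c.)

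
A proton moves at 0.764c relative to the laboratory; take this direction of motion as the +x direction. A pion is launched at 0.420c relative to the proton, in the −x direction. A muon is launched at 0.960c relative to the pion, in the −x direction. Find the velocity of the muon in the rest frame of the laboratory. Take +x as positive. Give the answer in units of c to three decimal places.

Apply u = (u' + v)/(1 + u'v/c²) successively, working outward toward the laboratory.
Start: velocity of the proton relative to the laboratory = 0.7640c.
Compose with the pion (u' = -0.420 in the proton frame): u_1 = (-0.420 + 0.764) / (1 + (-0.420)·0.764) = 0.3440/0.6791 = 0.5065.
Compose with the muon (u' = -0.960 in the pion frame): u_2 = (-0.960 + 0.507) / (1 + (-0.960)·0.507) = -0.4535/0.5137 = -0.8827.

-0.883c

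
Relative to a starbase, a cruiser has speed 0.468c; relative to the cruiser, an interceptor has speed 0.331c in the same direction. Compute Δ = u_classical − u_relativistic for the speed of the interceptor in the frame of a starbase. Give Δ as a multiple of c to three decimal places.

Galilean: u_cl = 0.331 + 0.468 = 0.7990.
Relativistic: u_rel = (0.331 + 0.468) / (1 + 0.331·0.468) = 0.7990/1.1549 = 0.6918.
Δ = 0.7990 − 0.6918 = 0.1072.

Δ = 0.107c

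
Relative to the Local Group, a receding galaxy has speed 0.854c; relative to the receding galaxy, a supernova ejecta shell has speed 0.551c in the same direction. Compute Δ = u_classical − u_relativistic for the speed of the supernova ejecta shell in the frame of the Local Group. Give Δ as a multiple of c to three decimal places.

Galilean: u_cl = 0.551 + 0.854 = 1.4050.
Relativistic: u_rel = (0.551 + 0.854) / (1 + 0.551·0.854) = 1.4050/1.4706 = 0.9554.
Δ = 1.4050 − 0.9554 = 0.4496.
(The classical prediction exceeds c; the relativistic result does not.)

Δ = 0.450c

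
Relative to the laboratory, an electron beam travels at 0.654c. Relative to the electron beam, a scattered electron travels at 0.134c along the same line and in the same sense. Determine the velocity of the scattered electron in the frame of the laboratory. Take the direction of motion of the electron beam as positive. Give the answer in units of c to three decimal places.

With v = 0.654 and u' = 0.134 (in units of c),
u = (u' + v)/(1 + u'v/c²):
u = (0.134 + 0.654) / (1 + 0.134·0.654) = 0.7880/1.0876 = 0.7245
(Galilean addition would give +0.788c.)

0.725c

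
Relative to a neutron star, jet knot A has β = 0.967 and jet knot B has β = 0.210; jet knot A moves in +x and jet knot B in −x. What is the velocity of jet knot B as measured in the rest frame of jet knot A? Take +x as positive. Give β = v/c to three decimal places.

β_A = 0.967, β_B = -0.210.
Transform to A's frame with the inverse velocity-addition law: u' = (u − v)/(1 − uv/c²), taking u = β_B and v = β_A.
u' = (-0.210 − 0.967) / (1 − (0.967)(-0.210)) = -1.1770/1.2031 = -0.9783.

β = -0.978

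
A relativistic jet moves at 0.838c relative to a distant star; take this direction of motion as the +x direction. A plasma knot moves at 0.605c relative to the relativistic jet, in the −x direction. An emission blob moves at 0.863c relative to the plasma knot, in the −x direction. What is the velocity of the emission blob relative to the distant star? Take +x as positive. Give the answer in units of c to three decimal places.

Apply u = (u' + v)/(1 + u'v/c²) successively, working outward toward the distant star.
Start: velocity of the relativistic jet relative to the distant star = 0.8380c.
Compose with the plasma knot (u' = -0.605 in the relativistic jet frame): u_1 = (-0.605 + 0.838) / (1 + (-0.605)·0.838) = 0.2330/0.4930 = 0.4726.
Compose with the emission blob (u' = -0.863 in the plasma knot frame): u_2 = (-0.863 + 0.473) / (1 + (-0.863)·0.473) = -0.3904/0.5921 = -0.6593.

-0.659c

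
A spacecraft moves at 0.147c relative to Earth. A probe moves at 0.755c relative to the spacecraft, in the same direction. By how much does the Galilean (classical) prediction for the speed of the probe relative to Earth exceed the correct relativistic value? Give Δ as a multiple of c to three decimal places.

Δ = 0.090c

Galilean: u_cl = 0.755 + 0.147 = 0.9020.
Relativistic: u_rel = (0.755 + 0.147) / (1 + 0.755·0.147) = 0.9020/1.1110 = 0.8119.
Δ = 0.9020 − 0.8119 = 0.0901.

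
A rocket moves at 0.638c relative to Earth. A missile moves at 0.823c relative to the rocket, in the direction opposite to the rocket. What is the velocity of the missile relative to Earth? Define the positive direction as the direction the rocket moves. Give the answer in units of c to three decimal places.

-0.390c

With v = 0.638 and u' = -0.823 (in units of c),
u = (u' + v)/(1 + u'v/c²):
u = (-0.823 + 0.638) / (1 + (-0.823)·0.638) = -0.1850/0.4749 = -0.3895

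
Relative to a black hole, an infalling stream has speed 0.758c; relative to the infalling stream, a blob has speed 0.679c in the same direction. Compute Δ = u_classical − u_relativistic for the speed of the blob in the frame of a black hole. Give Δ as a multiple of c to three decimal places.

Galilean: u_cl = 0.679 + 0.758 = 1.4370.
Relativistic: u_rel = (0.679 + 0.758) / (1 + 0.679·0.758) = 1.4370/1.5147 = 0.9487.
Δ = 1.4370 − 0.9487 = 0.4883.
(The classical prediction exceeds c; the relativistic result does not.)

Δ = 0.488c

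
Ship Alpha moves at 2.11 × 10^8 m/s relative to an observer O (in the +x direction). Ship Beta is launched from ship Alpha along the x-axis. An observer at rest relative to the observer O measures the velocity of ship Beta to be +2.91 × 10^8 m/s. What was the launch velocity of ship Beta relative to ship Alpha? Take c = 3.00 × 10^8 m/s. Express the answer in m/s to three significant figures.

+2.52 × 10^8 m/s

v = 0.703c, u = 0.970c.
Invert the composition law: u' = (u − v)/(1 − uv/c²).
u' = (0.970 − 0.703) / (1 − (0.970)(0.703)) = 0.2667/0.3178 = 0.8392.
u' = 0.8392 × 3.00 × 10^8 m/s.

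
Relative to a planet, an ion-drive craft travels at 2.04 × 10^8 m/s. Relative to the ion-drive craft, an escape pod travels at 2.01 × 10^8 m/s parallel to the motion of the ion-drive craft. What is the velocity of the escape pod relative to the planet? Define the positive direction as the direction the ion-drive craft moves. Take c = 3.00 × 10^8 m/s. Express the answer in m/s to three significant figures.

In units of c (dividing by 3.00 × 10^8 m/s): v = 0.680, u' = 0.670.
u = (u' + v)/(1 + u'v/c²):
u = (0.670 + 0.680) / (1 + 0.670·0.680) = 1.3500/1.4556 = 0.9275
(Galilean addition would give +1.350c, exceeding c.)
Converting back: u = 0.9275 × 3.00 × 10^8 m/s.

2.78 × 10^8 m/s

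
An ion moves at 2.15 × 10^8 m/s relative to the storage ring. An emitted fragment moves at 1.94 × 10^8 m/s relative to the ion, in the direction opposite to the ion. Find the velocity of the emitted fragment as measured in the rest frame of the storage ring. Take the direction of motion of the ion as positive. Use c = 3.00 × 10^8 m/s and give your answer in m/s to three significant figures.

In units of c (dividing by 3.00 × 10^8 m/s): v = 0.717, u' = -0.647.
u = (u' + v)/(1 + u'v/c²):
u = (-0.647 + 0.717) / (1 + (-0.647)·0.717) = 0.0700/0.5366 = 0.1305
Converting back: u = 0.1305 × 3.00 × 10^8 m/s.

+3.91 × 10^7 m/s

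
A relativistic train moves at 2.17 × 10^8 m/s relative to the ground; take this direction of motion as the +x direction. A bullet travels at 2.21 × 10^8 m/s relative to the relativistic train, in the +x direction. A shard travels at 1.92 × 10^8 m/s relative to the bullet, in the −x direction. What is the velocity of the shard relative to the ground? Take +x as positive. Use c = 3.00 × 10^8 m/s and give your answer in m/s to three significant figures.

Apply u = (u' + v)/(1 + u'v/c²) successively, working outward toward the ground.
(Dividing each given speed by c = 3.00 × 10^8 m/s to work in units of c.)
Start: velocity of the relativistic train relative to the ground = 0.7233c.
Compose with the bullet (u' = 0.737 in the relativistic train frame): u_1 = (0.737 + 0.723) / (1 + 0.737·0.723) = 1.4600/1.5329 = 0.9525.
Compose with the shard (u' = -0.640 in the bullet frame): u_2 = (-0.640 + 0.952) / (1 + (-0.640)·0.952) = 0.3125/0.3904 = 0.8003.
So u = 0.8003 × 3.00 × 10^8 m/s.

+2.40 × 10^8 m/s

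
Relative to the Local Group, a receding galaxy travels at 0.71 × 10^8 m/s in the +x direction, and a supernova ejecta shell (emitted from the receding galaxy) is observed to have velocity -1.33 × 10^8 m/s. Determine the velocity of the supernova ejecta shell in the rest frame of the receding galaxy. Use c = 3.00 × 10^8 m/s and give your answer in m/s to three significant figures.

v = 0.237c, u = -0.443c.
Invert the composition law: u' = (u − v)/(1 − uv/c²).
u' = (-0.443 − 0.237) / (1 − (-0.443)(0.237)) = -0.6800/1.1049 = -0.6154.
u' = -0.6154 × 3.00 × 10^8 m/s.

-1.85 × 10^8 m/s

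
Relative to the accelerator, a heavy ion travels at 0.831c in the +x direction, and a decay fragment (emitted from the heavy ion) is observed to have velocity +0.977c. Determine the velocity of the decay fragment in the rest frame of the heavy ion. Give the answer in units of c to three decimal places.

Invert the composition law: u' = (u − v)/(1 − uv/c²).
u' = (0.977 − 0.831) / (1 − (0.977)(0.831)) = 0.1460/0.1881 = 0.7761.

+0.776c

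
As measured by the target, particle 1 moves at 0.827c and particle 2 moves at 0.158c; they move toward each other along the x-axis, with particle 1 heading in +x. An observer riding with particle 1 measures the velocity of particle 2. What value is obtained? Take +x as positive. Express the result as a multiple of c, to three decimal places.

-0.871c

β_A = 0.827, β_B = -0.158.
Transform to A's frame with the inverse velocity-addition law: u' = (u − v)/(1 − uv/c²), taking u = β_B and v = β_A.
u' = (-0.158 − 0.827) / (1 − (0.827)(-0.158)) = -0.9850/1.1307 = -0.8712.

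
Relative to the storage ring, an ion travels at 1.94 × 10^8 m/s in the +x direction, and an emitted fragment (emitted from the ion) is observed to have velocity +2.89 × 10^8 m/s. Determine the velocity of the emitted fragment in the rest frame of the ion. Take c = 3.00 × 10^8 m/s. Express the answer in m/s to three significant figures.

+2.52 × 10^8 m/s

v = 0.647c, u = 0.963c.
Invert the composition law: u' = (u − v)/(1 − uv/c²).
u' = (0.963 − 0.647) / (1 − (0.963)(0.647)) = 0.3167/0.3770 = 0.8399.
u' = 0.8399 × 3.00 × 10^8 m/s.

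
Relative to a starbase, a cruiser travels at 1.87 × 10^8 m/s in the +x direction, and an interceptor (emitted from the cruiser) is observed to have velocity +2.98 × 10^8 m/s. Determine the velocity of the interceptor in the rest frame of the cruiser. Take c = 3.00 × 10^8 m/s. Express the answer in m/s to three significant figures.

v = 0.623c, u = 0.993c.
Invert the composition law: u' = (u − v)/(1 − uv/c²).
u' = (0.993 − 0.623) / (1 − (0.993)(0.623)) = 0.3700/0.3808 = 0.9716.
u' = 0.9716 × 3.00 × 10^8 m/s.

+2.91 × 10^8 m/s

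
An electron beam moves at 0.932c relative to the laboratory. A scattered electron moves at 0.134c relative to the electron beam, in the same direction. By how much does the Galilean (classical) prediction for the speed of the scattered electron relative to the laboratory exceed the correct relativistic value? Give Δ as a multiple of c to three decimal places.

Δ = 0.118c

Galilean: u_cl = 0.134 + 0.932 = 1.0660.
Relativistic: u_rel = (0.134 + 0.932) / (1 + 0.134·0.932) = 1.0660/1.1249 = 0.9476.
Δ = 1.0660 − 0.9476 = 0.1184.
(The classical prediction exceeds c; the relativistic result does not.)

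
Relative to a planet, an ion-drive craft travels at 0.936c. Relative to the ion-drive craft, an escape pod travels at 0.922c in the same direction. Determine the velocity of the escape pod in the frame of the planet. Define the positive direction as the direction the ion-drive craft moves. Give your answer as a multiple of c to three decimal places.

0.997c

With v = 0.936 and u' = 0.922 (in units of c),
u = (u' + v)/(1 + u'v/c²):
u = (0.922 + 0.936) / (1 + 0.922·0.936) = 1.8580/1.8630 = 0.9973
(Galilean addition would give +1.858c, exceeding c.)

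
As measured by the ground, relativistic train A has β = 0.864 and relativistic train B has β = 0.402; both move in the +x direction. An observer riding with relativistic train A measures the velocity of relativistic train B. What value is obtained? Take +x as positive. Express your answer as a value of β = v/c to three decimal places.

β_A = 0.864, β_B = 0.402.
Transform to A's frame with the inverse velocity-addition law: u' = (u − v)/(1 − uv/c²), taking u = β_B and v = β_A.
u' = (0.402 − 0.864) / (1 − (0.864)(0.402)) = -0.4620/0.6527 = -0.7079.

β = -0.708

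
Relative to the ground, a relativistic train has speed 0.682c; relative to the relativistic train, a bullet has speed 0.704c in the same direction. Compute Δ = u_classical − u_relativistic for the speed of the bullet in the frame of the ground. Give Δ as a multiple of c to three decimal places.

Δ = 0.450c

Galilean: u_cl = 0.704 + 0.682 = 1.3860.
Relativistic: u_rel = (0.704 + 0.682) / (1 + 0.704·0.682) = 1.3860/1.4801 = 0.9364.
Δ = 1.3860 − 0.9364 = 0.4496.
(The classical prediction exceeds c; the relativistic result does not.)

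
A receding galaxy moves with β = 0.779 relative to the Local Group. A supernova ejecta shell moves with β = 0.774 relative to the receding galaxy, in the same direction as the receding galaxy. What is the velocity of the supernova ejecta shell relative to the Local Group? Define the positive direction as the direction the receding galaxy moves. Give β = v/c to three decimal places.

With v = 0.779 and u' = 0.774 (in units of c),
u = (u' + v)/(1 + u'v/c²):
u = (0.774 + 0.779) / (1 + 0.774·0.779) = 1.5530/1.6029 = 0.9688

β = 0.969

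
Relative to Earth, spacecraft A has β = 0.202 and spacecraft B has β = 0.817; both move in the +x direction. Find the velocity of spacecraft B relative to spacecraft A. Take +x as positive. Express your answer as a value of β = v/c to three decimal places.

β = +0.737

β_A = 0.202, β_B = 0.817.
Transform to A's frame with the inverse velocity-addition law: u' = (u − v)/(1 − uv/c²), taking u = β_B and v = β_A.
u' = (0.817 − 0.202) / (1 − (0.202)(0.817)) = 0.6150/0.8350 = 0.7366.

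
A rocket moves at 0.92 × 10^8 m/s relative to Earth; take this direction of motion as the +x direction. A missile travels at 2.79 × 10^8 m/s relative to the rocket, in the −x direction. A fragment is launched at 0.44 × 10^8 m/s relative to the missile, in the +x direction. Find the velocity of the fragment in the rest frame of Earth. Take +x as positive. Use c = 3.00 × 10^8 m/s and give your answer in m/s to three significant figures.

Apply u = (u' + v)/(1 + u'v/c²) successively, working outward toward Earth.
(Dividing each given speed by c = 3.00 × 10^8 m/s to work in units of c.)
Start: velocity of the rocket relative to Earth = 0.3067c.
Compose with the missile (u' = -0.930 in the rocket frame): u_1 = (-0.930 + 0.307) / (1 + (-0.930)·0.307) = -0.6233/0.7148 = -0.8720.
Compose with the fragment (u' = 0.147 in the missile frame): u_2 = (0.147 + (-0.872)) / (1 + 0.147·(-0.872)) = -0.7254/0.8721 = -0.8318.
So u = -0.8318 × 3.00 × 10^8 m/s.

-2.50 × 10^8 m/s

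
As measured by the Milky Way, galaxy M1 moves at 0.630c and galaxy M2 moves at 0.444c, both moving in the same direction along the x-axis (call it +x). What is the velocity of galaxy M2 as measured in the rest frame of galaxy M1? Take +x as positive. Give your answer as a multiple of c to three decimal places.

β_A = 0.630, β_B = 0.444.
Transform to A's frame with the inverse velocity-addition law: u' = (u − v)/(1 − uv/c²), taking u = β_B and v = β_A.
u' = (0.444 − 0.630) / (1 − (0.630)(0.444)) = -0.1860/0.7203 = -0.2582.

-0.258c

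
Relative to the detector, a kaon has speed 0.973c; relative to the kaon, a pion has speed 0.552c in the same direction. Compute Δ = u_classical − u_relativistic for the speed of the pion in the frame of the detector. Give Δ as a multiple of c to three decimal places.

Galilean: u_cl = 0.552 + 0.973 = 1.5250.
Relativistic: u_rel = (0.552 + 0.973) / (1 + 0.552·0.973) = 1.5250/1.5371 = 0.9921.
Δ = 1.5250 − 0.9921 = 0.5329.
(The classical prediction exceeds c; the relativistic result does not.)

Δ = 0.533c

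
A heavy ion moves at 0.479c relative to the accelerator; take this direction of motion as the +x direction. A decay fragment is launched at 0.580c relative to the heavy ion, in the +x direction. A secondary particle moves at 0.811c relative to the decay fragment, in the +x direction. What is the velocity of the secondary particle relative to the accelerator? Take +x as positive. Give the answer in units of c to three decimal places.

Apply u = (u' + v)/(1 + u'v/c²) successively, working outward toward the accelerator.
Start: velocity of the heavy ion relative to the accelerator = 0.4790c.
Compose with the decay fragment (u' = 0.580 in the heavy ion frame): u_1 = (0.580 + 0.479) / (1 + 0.580·0.479) = 1.0590/1.2778 = 0.8288.
Compose with the secondary particle (u' = 0.811 in the decay fragment frame): u_2 = (0.811 + 0.829) / (1 + 0.811·0.829) = 1.6398/1.6721 = 0.9806.

0.981c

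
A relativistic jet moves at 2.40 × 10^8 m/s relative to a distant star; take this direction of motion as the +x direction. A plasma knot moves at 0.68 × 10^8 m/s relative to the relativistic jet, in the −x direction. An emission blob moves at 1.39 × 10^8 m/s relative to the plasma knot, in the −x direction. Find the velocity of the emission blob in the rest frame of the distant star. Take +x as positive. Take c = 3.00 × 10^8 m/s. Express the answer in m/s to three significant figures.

+1.05 × 10^8 m/s

Apply u = (u' + v)/(1 + u'v/c²) successively, working outward toward the distant star.
(Dividing each given speed by c = 3.00 × 10^8 m/s to work in units of c.)
Start: velocity of the relativistic jet relative to the distant star = 0.8000c.
Compose with the plasma knot (u' = -0.227 in the relativistic jet frame): u_1 = (-0.227 + 0.800) / (1 + (-0.227)·0.800) = 0.5733/0.8187 = 0.7003.
Compose with the emission blob (u' = -0.463 in the plasma knot frame): u_2 = (-0.463 + 0.700) / (1 + (-0.463)·0.700) = 0.2370/0.6755 = 0.3508.
So u = 0.3508 × 3.00 × 10^8 m/s.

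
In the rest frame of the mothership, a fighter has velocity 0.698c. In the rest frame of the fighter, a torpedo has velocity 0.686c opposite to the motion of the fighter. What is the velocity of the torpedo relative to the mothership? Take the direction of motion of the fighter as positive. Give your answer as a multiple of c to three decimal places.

With v = 0.698 and u' = -0.686 (in units of c),
u = (u' + v)/(1 + u'v/c²):
u = (-0.686 + 0.698) / (1 + (-0.686)·0.698) = 0.0120/0.5212 = 0.0230

+0.023c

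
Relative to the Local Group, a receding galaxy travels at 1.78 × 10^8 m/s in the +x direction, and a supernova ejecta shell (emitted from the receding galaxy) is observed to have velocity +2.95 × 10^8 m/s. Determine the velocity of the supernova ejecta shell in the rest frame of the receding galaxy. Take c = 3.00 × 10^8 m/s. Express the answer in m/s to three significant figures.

+2.81 × 10^8 m/s

v = 0.593c, u = 0.983c.
Invert the composition law: u' = (u − v)/(1 − uv/c²).
u' = (0.983 − 0.593) / (1 − (0.983)(0.593)) = 0.3900/0.4166 = 0.9362.
u' = 0.9362 × 3.00 × 10^8 m/s.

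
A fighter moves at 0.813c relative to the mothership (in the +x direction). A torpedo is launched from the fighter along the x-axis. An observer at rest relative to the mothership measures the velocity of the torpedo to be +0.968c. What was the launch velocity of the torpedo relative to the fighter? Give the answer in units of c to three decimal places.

+0.728c

Invert the composition law: u' = (u − v)/(1 − uv/c²).
u' = (0.968 − 0.813) / (1 − (0.968)(0.813)) = 0.1550/0.2130 = 0.7276.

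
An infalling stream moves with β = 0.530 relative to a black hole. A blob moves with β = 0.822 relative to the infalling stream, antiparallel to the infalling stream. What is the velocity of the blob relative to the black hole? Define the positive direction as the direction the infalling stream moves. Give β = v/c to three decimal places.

With v = 0.530 and u' = -0.822 (in units of c),
u = (u' + v)/(1 + u'v/c²):
u = (-0.822 + 0.530) / (1 + (-0.822)·0.530) = -0.2920/0.5643 = -0.5174
(Galilean addition would give -0.292c.)

β = -0.517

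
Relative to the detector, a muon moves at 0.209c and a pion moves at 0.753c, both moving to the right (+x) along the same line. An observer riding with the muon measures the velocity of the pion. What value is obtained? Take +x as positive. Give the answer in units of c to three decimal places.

+0.646c

β_A = 0.209, β_B = 0.753.
Transform to A's frame with the inverse velocity-addition law: u' = (u − v)/(1 − uv/c²), taking u = β_B and v = β_A.
u' = (0.753 − 0.209) / (1 − (0.209)(0.753)) = 0.5440/0.8426 = 0.6456.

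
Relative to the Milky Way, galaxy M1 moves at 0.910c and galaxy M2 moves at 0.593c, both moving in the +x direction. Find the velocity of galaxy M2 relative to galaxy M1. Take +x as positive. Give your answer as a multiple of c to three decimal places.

β_A = 0.910, β_B = 0.593.
Transform to A's frame with the inverse velocity-addition law: u' = (u − v)/(1 − uv/c²), taking u = β_B and v = β_A.
u' = (0.593 − 0.910) / (1 − (0.910)(0.593)) = -0.3170/0.4604 = -0.6886.

-0.689c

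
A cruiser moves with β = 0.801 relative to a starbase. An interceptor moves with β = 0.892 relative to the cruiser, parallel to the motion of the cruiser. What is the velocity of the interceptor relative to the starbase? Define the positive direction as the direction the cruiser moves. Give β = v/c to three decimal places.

β = 0.987

With v = 0.801 and u' = 0.892 (in units of c),
u = (u' + v)/(1 + u'v/c²):
u = (0.892 + 0.801) / (1 + 0.892·0.801) = 1.6930/1.7145 = 0.9875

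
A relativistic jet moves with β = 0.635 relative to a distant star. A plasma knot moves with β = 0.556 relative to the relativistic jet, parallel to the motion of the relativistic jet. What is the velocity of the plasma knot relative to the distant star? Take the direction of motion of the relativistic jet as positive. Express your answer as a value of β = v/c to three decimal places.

With v = 0.635 and u' = 0.556 (in units of c),
u = (u' + v)/(1 + u'v/c²):
u = (0.556 + 0.635) / (1 + 0.556·0.635) = 1.1910/1.3531 = 0.8802

β = 0.880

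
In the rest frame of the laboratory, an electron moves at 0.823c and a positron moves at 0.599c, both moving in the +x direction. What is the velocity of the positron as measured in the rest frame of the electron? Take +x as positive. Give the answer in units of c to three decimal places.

-0.442c

β_A = 0.823, β_B = 0.599.
Transform to A's frame with the inverse velocity-addition law: u' = (u − v)/(1 − uv/c²), taking u = β_B and v = β_A.
u' = (0.599 − 0.823) / (1 − (0.823)(0.599)) = -0.2240/0.5070 = -0.4418.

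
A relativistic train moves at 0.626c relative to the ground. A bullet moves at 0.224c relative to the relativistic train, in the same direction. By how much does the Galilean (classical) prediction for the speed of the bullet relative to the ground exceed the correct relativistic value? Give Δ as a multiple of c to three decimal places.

Galilean: u_cl = 0.224 + 0.626 = 0.8500.
Relativistic: u_rel = (0.224 + 0.626) / (1 + 0.224·0.626) = 0.8500/1.1402 = 0.7455.
Δ = 0.8500 − 0.7455 = 0.1045.

Δ = 0.105c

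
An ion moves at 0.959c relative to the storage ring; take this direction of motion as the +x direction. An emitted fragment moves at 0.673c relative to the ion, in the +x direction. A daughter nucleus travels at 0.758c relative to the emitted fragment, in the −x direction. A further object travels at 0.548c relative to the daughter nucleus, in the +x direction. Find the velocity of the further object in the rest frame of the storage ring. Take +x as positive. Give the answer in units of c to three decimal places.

+0.983c

Apply u = (u' + v)/(1 + u'v/c²) successively, working outward toward the storage ring.
Start: velocity of the ion relative to the storage ring = 0.9590c.
Compose with the emitted fragment (u' = 0.673 in the ion frame): u_1 = (0.673 + 0.959) / (1 + 0.673·0.959) = 1.6320/1.6454 = 0.9919.
Compose with the daughter nucleus (u' = -0.758 in the emitted fragment frame): u_2 = (-0.758 + 0.992) / (1 + (-0.758)·0.992) = 0.2339/0.2482 = 0.9423.
Compose with the further object (u' = 0.548 in the daughter nucleus frame): u_3 = (0.548 + 0.942) / (1 + 0.548·0.942) = 1.4903/1.5164 = 0.9828.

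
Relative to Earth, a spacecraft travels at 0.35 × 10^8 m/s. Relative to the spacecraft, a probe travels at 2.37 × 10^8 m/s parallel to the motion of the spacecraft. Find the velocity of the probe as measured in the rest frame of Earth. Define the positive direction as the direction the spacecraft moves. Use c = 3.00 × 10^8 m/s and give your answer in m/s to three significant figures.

2.49 × 10^8 m/s

In units of c (dividing by 3.00 × 10^8 m/s): v = 0.117, u' = 0.790.
u = (u' + v)/(1 + u'v/c²):
u = (0.790 + 0.117) / (1 + 0.790·0.117) = 0.9067/1.0922 = 0.8302
Converting back: u = 0.8302 × 3.00 × 10^8 m/s.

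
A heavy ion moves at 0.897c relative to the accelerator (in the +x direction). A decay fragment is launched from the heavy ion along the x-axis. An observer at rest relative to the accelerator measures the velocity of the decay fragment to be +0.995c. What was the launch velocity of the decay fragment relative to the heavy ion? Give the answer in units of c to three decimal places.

+0.912c

Invert the composition law: u' = (u − v)/(1 − uv/c²).
u' = (0.995 − 0.897) / (1 − (0.995)(0.897)) = 0.0980/0.1075 = 0.9118.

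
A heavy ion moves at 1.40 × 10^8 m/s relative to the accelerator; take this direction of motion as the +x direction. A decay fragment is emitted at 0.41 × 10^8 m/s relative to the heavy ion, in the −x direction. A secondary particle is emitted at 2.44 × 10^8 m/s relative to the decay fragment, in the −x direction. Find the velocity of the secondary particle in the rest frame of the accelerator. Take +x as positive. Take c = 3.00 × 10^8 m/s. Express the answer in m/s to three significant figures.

-1.94 × 10^8 m/s

Apply u = (u' + v)/(1 + u'v/c²) successively, working outward toward the accelerator.
(Dividing each given speed by c = 3.00 × 10^8 m/s to work in units of c.)
Start: velocity of the heavy ion relative to the accelerator = 0.4667c.
Compose with the decay fragment (u' = -0.137 in the heavy ion frame): u_1 = (-0.137 + 0.467) / (1 + (-0.137)·0.467) = 0.3300/0.9362 = 0.3525.
Compose with the secondary particle (u' = -0.813 in the decay fragment frame): u_2 = (-0.813 + 0.352) / (1 + (-0.813)·0.352) = -0.4609/0.7133 = -0.6461.
So u = -0.6461 × 3.00 × 10^8 m/s.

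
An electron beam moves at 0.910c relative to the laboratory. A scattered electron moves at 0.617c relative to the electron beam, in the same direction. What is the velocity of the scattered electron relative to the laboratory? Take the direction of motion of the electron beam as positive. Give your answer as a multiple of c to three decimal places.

With v = 0.910 and u' = 0.617 (in units of c),
u = (u' + v)/(1 + u'v/c²):
u = (0.617 + 0.910) / (1 + 0.617·0.910) = 1.5270/1.5615 = 0.9779
(Galilean addition would give +1.527c, exceeding c.)

0.978c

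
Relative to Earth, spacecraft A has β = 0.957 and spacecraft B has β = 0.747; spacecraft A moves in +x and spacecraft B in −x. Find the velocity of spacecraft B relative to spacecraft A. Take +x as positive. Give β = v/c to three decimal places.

β_A = 0.957, β_B = -0.747.
Transform to A's frame with the inverse velocity-addition law: u' = (u − v)/(1 − uv/c²), taking u = β_B and v = β_A.
u' = (-0.747 − 0.957) / (1 − (0.957)(-0.747)) = -1.7040/1.7149 = -0.9937.

β = -0.994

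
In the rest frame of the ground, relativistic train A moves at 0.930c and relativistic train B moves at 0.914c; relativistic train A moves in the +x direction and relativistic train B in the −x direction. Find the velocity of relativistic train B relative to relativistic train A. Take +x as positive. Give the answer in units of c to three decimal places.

β_A = 0.930, β_B = -0.914.
Transform to A's frame with the inverse velocity-addition law: u' = (u − v)/(1 − uv/c²), taking u = β_B and v = β_A.
u' = (-0.914 − 0.930) / (1 − (0.930)(-0.914)) = -1.8440/1.8500 = -0.9967.

-0.997c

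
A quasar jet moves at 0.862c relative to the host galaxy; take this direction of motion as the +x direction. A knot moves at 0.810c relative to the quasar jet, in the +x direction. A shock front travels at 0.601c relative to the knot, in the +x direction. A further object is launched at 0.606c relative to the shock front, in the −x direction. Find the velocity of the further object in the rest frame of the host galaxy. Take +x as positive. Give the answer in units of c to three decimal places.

Apply u = (u' + v)/(1 + u'v/c²) successively, working outward toward the host galaxy.
Start: velocity of the quasar jet relative to the host galaxy = 0.8620c.
Compose with the knot (u' = 0.810 in the quasar jet frame): u_1 = (0.810 + 0.862) / (1 + 0.810·0.862) = 1.6720/1.6982 = 0.9846.
Compose with the shock front (u' = 0.601 in the knot frame): u_2 = (0.601 + 0.985) / (1 + 0.601·0.985) = 1.5856/1.5917 = 0.9961.
Compose with the further object (u' = -0.606 in the shock front frame): u_3 = (-0.606 + 0.996) / (1 + (-0.606)·0.996) = 0.3901/0.3963 = 0.9843.

+0.984c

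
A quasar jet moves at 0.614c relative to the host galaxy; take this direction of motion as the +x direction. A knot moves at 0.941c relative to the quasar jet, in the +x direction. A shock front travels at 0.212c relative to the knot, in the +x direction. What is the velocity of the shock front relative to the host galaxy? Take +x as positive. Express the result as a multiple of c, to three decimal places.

Apply u = (u' + v)/(1 + u'v/c²) successively, working outward toward the host galaxy.
Start: velocity of the quasar jet relative to the host galaxy = 0.6140c.
Compose with the knot (u' = 0.941 in the quasar jet frame): u_1 = (0.941 + 0.614) / (1 + 0.941·0.614) = 1.5550/1.5778 = 0.9856.
Compose with the shock front (u' = 0.212 in the knot frame): u_2 = (0.212 + 0.986) / (1 + 0.212·0.986) = 1.1976/1.2089 = 0.9906.

0.991c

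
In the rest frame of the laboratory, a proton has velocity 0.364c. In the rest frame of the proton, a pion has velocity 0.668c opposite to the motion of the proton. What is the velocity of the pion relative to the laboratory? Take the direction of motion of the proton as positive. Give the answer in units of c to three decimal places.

With v = 0.364 and u' = -0.668 (in units of c),
u = (u' + v)/(1 + u'v/c²):
u = (-0.668 + 0.364) / (1 + (-0.668)·0.364) = -0.3040/0.7568 = -0.4017
(Galilean addition would give -0.304c.)

-0.402c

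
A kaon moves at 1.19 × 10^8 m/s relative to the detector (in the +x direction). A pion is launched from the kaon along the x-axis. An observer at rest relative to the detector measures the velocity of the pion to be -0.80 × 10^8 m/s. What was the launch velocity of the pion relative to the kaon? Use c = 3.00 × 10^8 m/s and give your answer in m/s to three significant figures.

-1.80 × 10^8 m/s

v = 0.397c, u = -0.267c.
Invert the composition law: u' = (u − v)/(1 − uv/c²).
u' = (-0.267 − 0.397) / (1 − (-0.267)(0.397)) = -0.6633/1.1058 = -0.5999.
u' = -0.5999 × 3.00 × 10^8 m/s.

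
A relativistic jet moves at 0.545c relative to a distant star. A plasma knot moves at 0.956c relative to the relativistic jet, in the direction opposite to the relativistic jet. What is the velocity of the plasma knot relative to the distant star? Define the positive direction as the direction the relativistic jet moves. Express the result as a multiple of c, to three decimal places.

-0.858c

With v = 0.545 and u' = -0.956 (in units of c),
u = (u' + v)/(1 + u'v/c²):
u = (-0.956 + 0.545) / (1 + (-0.956)·0.545) = -0.4110/0.4790 = -0.8581
(Galilean addition would give -0.411c.)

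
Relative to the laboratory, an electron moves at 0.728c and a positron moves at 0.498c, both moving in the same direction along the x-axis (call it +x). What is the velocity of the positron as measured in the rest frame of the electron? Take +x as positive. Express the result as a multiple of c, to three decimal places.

-0.361c

β_A = 0.728, β_B = 0.498.
Transform to A's frame with the inverse velocity-addition law: u' = (u − v)/(1 − uv/c²), taking u = β_B and v = β_A.
u' = (0.498 − 0.728) / (1 − (0.728)(0.498)) = -0.2300/0.6375 = -0.3608.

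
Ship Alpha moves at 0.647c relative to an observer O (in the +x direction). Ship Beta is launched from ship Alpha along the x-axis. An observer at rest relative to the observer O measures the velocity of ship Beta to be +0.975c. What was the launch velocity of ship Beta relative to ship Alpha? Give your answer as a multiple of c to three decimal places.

Invert the composition law: u' = (u − v)/(1 − uv/c²).
u' = (0.975 − 0.647) / (1 − (0.975)(0.647)) = 0.3280/0.3692 = 0.8885.

+0.888c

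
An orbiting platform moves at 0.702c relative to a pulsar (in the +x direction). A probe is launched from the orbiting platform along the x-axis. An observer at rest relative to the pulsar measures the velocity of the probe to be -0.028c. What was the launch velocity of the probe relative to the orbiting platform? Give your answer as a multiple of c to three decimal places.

-0.716c

Invert the composition law: u' = (u − v)/(1 − uv/c²).
u' = (-0.028 − 0.702) / (1 − (-0.028)(0.702)) = -0.7300/1.0197 = -0.7159.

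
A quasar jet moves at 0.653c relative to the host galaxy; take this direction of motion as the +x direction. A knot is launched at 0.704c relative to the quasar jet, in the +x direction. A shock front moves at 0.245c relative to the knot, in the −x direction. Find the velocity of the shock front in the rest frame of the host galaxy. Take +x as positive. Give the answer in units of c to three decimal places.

Apply u = (u' + v)/(1 + u'v/c²) successively, working outward toward the host galaxy.
Start: velocity of the quasar jet relative to the host galaxy = 0.6530c.
Compose with the knot (u' = 0.704 in the quasar jet frame): u_1 = (0.704 + 0.653) / (1 + 0.704·0.653) = 1.3570/1.4597 = 0.9296.
Compose with the shock front (u' = -0.245 in the knot frame): u_2 = (-0.245 + 0.930) / (1 + (-0.245)·0.930) = 0.6846/0.7722 = 0.8866.

+0.887c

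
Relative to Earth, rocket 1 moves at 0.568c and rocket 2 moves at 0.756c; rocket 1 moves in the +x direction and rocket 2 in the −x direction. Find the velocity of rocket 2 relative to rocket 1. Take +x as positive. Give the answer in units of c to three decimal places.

-0.926c

β_A = 0.568, β_B = -0.756.
Transform to A's frame with the inverse velocity-addition law: u' = (u − v)/(1 − uv/c²), taking u = β_B and v = β_A.
u' = (-0.756 − 0.568) / (1 − (0.568)(-0.756)) = -1.3240/1.4294 = -0.9263.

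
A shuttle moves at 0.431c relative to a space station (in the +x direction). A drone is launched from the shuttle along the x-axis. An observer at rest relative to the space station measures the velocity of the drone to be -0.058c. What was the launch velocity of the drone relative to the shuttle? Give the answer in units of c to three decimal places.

-0.477c

Invert the composition law: u' = (u − v)/(1 − uv/c²).
u' = (-0.058 − 0.431) / (1 − (-0.058)(0.431)) = -0.4890/1.0250 = -0.4771.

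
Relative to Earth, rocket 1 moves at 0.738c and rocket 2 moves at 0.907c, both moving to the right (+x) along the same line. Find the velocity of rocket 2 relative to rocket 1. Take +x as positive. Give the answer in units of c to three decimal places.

β_A = 0.738, β_B = 0.907.
Transform to A's frame with the inverse velocity-addition law: u' = (u − v)/(1 − uv/c²), taking u = β_B and v = β_A.
u' = (0.907 − 0.738) / (1 − (0.738)(0.907)) = 0.1690/0.3306 = 0.5111.

+0.511c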